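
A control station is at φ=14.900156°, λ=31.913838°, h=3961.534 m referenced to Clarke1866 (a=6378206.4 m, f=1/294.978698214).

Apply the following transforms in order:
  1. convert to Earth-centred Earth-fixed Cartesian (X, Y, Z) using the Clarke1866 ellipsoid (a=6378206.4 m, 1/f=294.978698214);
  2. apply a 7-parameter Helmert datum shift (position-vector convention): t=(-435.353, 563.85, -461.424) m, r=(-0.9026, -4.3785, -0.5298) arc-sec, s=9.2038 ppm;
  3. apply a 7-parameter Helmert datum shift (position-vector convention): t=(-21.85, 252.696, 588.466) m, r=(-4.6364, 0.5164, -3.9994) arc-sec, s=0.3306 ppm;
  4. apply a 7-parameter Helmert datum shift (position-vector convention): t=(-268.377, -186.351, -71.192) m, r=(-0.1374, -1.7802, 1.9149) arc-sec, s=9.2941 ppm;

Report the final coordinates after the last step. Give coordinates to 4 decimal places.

start: φ=14.900156°, λ=31.913838°, h=3961.534 m
→ ECEF (a=6378206.400, f=1/294.978698214): X=5236476.1252, Y=3261174.2891, Z=1630345.0661
→ Helmert 7p (PV): X=5236062.7356, Y=3261761.8384, Z=1629995.5354
→ Helmert 7p (PV): X=5236109.9419, Y=3261950.7262, Z=1630498.1138
→ Helmert 7p (PV): X=5235845.8742, Y=3261844.3892, Z=1630485.0943

X=5235845.8742 m, Y=3261844.3892 m, Z=1630485.0943 m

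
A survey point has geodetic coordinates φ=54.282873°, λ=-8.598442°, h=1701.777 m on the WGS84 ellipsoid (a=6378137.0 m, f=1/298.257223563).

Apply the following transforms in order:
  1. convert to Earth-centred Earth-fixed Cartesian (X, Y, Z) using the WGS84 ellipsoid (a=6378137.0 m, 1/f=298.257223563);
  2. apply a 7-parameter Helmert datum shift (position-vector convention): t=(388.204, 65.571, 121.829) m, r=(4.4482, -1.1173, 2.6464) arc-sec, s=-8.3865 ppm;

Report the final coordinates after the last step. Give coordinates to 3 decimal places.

X=3691073.023 m, Y=-558062.369 m, Z=5156656.067 m

start: φ=54.282873°, λ=-8.598442°, h=1701.777 m
→ ECEF (a=6378137.000, f=1/298.257223563): X=3690736.5433, Y=-558068.7690, Z=5156569.5263
→ Helmert 7p (PV): X=3691073.0230, Y=-558062.3686, Z=5156656.0667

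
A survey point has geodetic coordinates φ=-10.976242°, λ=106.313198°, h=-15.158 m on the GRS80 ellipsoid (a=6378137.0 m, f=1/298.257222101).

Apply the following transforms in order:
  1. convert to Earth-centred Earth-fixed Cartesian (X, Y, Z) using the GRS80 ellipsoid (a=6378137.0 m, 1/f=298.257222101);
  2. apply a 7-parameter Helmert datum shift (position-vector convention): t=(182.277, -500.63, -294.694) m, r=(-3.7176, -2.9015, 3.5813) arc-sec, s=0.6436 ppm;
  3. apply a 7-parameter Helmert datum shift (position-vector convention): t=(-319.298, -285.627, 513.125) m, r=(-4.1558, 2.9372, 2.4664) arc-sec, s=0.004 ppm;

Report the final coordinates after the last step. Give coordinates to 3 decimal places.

X=-1759290.621 m, Y=6009209.427 m, Z=-1206434.918 m

start: φ=-10.976242°, λ=106.313198°, h=-15.158 m
→ ECEF (a=6378137.000, f=1/298.257222101): X=-1758976.0361, Y=6010089.4232, Z=-1206423.4686
→ Helmert 7p (PV): X=-1758882.2716, Y=6009540.3769, Z=-1206852.0049
→ Helmert 7p (PV): X=-1759290.6209, Y=6009209.4267, Z=-1206434.9178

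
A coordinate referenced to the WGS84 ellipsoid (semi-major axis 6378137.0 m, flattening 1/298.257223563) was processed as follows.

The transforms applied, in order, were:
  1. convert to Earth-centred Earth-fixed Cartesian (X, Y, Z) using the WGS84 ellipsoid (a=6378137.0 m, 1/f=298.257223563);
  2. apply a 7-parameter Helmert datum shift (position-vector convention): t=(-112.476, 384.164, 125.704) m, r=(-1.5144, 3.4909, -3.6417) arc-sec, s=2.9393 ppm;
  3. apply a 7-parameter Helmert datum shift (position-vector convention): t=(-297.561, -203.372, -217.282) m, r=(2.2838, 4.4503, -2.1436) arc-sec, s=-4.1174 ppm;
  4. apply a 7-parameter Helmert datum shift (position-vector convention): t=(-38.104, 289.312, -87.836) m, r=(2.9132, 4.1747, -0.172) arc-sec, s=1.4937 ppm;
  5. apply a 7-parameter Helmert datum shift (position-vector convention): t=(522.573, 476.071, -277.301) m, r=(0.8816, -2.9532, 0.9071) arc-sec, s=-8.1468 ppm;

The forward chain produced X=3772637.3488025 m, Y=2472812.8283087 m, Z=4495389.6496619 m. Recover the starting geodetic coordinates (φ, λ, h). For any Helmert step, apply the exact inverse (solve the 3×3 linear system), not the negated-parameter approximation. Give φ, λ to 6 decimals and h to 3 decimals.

start: X=3772637.3488, Y=2472812.8283, Z=4495389.6497 m
→ Helmert⁻¹: X=3772220.7459, Y=2472359.5247, Z=4495639.0003
→ Helmert⁻¹: X=3772160.1618, Y=2472133.1620, Z=4495761.5523
→ Helmert⁻¹: X=3772350.5556, Y=2472435.6988, Z=4496051.3619
→ Helmert⁻¹: X=3772332.2057, Y=2472077.8613, Z=4495994.4374
→ geod (Bowring, a=6378137.000): φ=45.10219700°, λ=33.23755400°, h=878.4640 m

φ=45.102197°, λ=33.237554°, h=878.464 m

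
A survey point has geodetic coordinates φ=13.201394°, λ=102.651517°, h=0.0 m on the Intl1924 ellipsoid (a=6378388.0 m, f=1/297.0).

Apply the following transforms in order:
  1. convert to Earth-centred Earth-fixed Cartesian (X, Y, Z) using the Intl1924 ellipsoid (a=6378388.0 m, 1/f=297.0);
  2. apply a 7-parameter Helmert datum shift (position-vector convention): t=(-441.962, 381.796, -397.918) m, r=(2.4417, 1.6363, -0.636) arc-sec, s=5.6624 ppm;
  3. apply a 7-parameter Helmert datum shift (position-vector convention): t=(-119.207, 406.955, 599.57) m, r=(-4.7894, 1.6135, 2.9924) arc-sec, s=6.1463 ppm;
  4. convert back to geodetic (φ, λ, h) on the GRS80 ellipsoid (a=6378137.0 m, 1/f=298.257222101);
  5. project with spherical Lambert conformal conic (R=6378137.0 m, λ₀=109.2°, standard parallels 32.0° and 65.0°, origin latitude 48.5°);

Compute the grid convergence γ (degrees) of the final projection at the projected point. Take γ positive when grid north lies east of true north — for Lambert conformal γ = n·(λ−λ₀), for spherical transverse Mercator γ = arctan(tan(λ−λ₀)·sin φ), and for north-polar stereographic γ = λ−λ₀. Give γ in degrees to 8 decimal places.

start: φ=13.201394°, λ=102.651517°, h=0.000 m
→ ECEF (a=6378388.000, f=1/297.0): X=-1360319.1235, Y=6060117.8117, Z=1447122.5974
→ Helmert 7p (PV): X=-1360738.6221, Y=6060520.9863, Z=1446815.4033
→ Helmert 7p (PV): X=-1360942.7988, Y=6060979.0447, Z=1447293.7861
→ geod (Bowring, a=6378137.000): φ=13.20051785°, λ=102.65539002°, h=1236.4630 m
→ into lcc (λ₀=109.2°): φ=13.20051785°, λ−λ₀=-6.54460998°
convergence γ = -4.97381655°

-4.97381655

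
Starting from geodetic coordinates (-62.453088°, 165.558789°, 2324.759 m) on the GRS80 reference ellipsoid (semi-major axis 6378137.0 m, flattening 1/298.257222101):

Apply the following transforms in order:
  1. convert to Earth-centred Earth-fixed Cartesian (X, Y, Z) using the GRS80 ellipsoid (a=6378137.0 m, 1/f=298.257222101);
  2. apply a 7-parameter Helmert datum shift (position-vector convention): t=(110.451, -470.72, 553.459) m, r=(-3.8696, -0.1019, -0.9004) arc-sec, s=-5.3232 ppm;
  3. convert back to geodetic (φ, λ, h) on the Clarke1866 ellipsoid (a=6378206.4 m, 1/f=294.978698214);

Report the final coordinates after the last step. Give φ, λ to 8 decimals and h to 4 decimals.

φ=-62.45462464°, λ=165.56880305°, h=1814.0187 m

start: φ=-62.453088°, λ=165.558789°, h=2324.759 m
→ ECEF (a=6378137.000, f=1/298.257222101): X=-2865114.9248, Y=737833.5255, Z=-5634106.4853
→ Helmert 7p (PV): X=-2864983.2180, Y=737265.6875, Z=-5633538.2922
→ geod (Bowring, a=6378206.400): φ=-62.45462464°, λ=165.56880305°, h=1814.0187 m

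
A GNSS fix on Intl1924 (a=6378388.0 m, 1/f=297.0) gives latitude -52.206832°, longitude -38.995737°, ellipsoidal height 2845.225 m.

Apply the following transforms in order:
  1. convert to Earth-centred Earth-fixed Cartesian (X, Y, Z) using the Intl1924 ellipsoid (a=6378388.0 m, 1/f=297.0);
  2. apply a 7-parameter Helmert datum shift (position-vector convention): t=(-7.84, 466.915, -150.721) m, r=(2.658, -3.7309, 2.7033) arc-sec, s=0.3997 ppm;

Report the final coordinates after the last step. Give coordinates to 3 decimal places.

X=3045726.776 m, Y=-2465340.884 m, Z=-5019416.283 m

start: φ=-52.206832°, λ=-38.995737°, h=2845.225 m
→ ECEF (a=6378388.000, f=1/297.0): X=3045610.2920, Y=-2465911.4092, Z=-5019286.8680
→ Helmert 7p (PV): X=3045726.7760, Y=-2465340.8839, Z=-5019416.2830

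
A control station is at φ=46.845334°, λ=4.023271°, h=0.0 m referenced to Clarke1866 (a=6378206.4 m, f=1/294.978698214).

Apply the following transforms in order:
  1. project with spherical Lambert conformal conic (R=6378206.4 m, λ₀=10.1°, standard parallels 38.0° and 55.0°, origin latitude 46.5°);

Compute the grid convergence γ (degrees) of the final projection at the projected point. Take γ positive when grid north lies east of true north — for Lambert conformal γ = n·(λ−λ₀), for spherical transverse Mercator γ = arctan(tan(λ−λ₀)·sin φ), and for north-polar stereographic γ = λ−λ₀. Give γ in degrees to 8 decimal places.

-4.42431888

start: φ=46.845334°, λ=4.023271°, h=0.000 m
→ into lcc (λ₀=10.1°): φ=46.84533400°, λ−λ₀=-6.07672900°
convergence γ = -4.42431888°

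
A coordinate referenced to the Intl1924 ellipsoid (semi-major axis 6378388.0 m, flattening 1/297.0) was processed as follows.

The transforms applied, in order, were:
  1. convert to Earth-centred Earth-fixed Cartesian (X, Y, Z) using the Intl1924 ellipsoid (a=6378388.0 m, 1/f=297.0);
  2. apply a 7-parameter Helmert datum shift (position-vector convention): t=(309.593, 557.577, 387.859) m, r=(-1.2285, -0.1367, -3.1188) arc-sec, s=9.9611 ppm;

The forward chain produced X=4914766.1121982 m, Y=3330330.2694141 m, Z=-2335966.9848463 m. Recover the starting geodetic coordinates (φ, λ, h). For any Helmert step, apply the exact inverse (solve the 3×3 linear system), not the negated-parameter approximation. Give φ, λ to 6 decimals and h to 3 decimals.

start: X=4914766.1122, Y=3330330.2694, Z=-2335966.9848 m
→ Helmert⁻¹: X=4914355.6697, Y=3329827.7464, Z=-2336314.9961
→ geod (Bowring, a=6378388.000): φ=-21.61505200°, λ=34.12045100°, h=3926.0410 m

φ=-21.615052°, λ=34.120451°, h=3926.041 m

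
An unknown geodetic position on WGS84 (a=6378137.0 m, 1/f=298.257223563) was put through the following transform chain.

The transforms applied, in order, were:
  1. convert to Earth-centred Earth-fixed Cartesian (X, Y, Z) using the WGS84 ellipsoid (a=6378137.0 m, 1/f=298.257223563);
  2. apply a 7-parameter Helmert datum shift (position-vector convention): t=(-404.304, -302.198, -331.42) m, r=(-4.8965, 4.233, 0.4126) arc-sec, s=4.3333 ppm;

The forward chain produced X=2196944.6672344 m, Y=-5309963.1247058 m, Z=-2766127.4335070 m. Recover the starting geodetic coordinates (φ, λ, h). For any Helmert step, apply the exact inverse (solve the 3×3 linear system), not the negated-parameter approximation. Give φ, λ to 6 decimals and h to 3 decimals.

φ=-25.853480°, λ=-67.517623°, h=3214.568 m

start: X=2196944.6672, Y=-5309963.1247, Z=-2766127.4335 m
→ Helmert⁻¹: X=2197385.5901, Y=-5309576.6554, Z=-2765864.9769
→ geod (Bowring, a=6378137.000): φ=-25.85348000°, λ=-67.51762300°, h=3214.5680 m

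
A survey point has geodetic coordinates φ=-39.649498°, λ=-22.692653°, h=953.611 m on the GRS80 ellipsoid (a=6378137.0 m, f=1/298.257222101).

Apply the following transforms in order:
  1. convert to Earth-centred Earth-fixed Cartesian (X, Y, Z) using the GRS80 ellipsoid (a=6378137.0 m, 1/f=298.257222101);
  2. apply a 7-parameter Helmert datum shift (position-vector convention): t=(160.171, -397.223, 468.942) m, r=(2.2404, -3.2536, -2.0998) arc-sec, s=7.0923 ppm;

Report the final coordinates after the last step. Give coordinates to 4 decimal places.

X=4537859.9099 m, Y=-1897858.0852 m, Z=-4048214.6325 m

start: φ=-39.649498°, λ=-22.692653°, h=953.611 m
→ ECEF (a=6378137.000, f=1/298.257222101): X=4537623.0088, Y=-1897445.1875, Z=-4048705.8266
→ Helmert 7p (PV): X=4537859.9099, Y=-1897858.0852, Z=-4048214.6325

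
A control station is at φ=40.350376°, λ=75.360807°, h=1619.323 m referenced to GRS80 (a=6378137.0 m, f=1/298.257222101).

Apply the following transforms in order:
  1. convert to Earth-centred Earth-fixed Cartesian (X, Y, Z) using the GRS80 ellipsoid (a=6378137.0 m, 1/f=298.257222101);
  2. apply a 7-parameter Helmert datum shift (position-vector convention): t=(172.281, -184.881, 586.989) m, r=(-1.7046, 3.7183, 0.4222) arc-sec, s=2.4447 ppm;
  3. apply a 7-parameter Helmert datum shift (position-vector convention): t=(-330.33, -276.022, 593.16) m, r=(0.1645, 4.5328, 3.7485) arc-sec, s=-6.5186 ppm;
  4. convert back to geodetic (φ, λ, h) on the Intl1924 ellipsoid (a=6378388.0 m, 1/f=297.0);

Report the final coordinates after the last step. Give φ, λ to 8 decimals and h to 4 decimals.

φ=40.36112311°, λ=75.36061399°, h=1774.1500 m

start: φ=40.350376°, λ=75.360807°, h=1619.323 m
→ ECEF (a=6378137.000, f=1/298.257222101): X=1230508.8223, Y=4710783.4261, Z=4108760.3672
→ Helmert 7p (PV): X=1230748.5372, Y=4710646.5357, Z=4109296.2880
→ Helmert 7p (PV): X=1230414.8811, Y=4710358.8962, Z=4109839.3716
→ geod (Bowring, a=6378388.000): φ=40.36112311°, λ=75.36061399°, h=1774.1500 m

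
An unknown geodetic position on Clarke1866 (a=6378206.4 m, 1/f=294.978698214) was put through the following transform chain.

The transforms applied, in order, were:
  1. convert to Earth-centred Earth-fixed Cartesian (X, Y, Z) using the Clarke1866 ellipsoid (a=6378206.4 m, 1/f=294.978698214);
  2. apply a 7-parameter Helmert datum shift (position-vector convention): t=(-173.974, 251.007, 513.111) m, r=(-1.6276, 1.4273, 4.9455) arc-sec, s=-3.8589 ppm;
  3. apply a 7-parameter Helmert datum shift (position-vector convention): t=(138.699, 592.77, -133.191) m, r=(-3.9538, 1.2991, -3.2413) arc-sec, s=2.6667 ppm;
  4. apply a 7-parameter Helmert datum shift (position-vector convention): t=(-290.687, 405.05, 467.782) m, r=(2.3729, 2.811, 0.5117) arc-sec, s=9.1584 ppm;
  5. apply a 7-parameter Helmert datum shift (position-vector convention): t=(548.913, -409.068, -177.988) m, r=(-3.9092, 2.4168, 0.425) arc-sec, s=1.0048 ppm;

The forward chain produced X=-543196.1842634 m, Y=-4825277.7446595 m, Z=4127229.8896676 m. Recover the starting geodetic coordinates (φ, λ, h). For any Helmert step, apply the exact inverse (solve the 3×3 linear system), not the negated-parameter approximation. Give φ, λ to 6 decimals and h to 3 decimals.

φ=40.543617°, λ=-96.426836°, h=3834.638 m

start: X=-543196.1843, Y=-4825277.7447, Z=4127229.8897 m
→ Helmert⁻¹: X=-543802.8520, Y=-4824940.9302, Z=4127305.9148
→ Helmert⁻¹: X=-543575.3990, Y=-4825252.9638, Z=4126848.4404
→ Helmert⁻¹: X=-543662.8042, Y=-4825920.5143, Z=4126874.6960
→ Helmert⁻¹: X=-543635.1961, Y=-4826209.6709, Z=4126335.6636
→ geod (Bowring, a=6378206.400): φ=40.54361700°, λ=-96.42683600°, h=3834.6380 m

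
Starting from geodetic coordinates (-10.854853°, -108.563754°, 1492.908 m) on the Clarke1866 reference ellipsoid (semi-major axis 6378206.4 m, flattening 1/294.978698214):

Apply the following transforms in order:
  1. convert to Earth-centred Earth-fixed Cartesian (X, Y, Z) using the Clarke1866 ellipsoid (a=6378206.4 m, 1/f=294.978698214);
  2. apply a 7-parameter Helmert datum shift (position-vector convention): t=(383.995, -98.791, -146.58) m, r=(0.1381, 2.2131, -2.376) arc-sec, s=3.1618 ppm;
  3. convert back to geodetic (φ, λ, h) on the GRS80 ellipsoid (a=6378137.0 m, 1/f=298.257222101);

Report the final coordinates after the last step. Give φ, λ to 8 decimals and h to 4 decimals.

start: φ=-10.854853°, λ=-108.563754°, h=1492.908 m
→ ECEF (a=6378206.400, f=1/294.978698214): X=-1994937.8531, Y=-5940266.2335, Z=-1193448.4302
→ Helmert 7p (PV): X=-1994641.3979, Y=-5940360.0273, Z=-1193581.3563
→ geod (Bowring, a=6378137.000): φ=-10.85524929°, λ=-108.56091138°, h=1573.5705 m

φ=-10.85524929°, λ=-108.56091138°, h=1573.5705 m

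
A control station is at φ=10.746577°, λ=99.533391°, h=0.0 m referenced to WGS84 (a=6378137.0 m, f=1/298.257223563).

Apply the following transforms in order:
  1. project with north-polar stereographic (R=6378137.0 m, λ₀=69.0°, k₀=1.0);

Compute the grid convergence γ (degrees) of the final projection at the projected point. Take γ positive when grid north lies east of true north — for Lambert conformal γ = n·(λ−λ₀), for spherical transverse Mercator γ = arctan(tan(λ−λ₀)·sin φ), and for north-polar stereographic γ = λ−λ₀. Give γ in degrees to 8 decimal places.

30.53339100

start: φ=10.746577°, λ=99.533391°, h=0.000 m
→ into stereo (λ₀=69.0°): φ=10.74657700°, λ−λ₀=30.53339100°
convergence γ = 30.53339100°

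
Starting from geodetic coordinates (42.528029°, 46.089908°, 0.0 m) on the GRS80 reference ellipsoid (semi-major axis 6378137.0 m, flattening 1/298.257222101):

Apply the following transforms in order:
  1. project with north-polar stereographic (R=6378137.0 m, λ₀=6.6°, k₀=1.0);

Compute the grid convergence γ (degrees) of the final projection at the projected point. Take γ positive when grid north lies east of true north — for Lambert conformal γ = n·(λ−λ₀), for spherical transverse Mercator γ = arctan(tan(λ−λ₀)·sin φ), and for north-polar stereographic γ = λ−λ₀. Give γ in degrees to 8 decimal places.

start: φ=42.528029°, λ=46.089908°, h=0.000 m
→ into stereo (λ₀=6.6°): φ=42.52802900°, λ−λ₀=39.48990800°
convergence γ = 39.48990800°

39.48990800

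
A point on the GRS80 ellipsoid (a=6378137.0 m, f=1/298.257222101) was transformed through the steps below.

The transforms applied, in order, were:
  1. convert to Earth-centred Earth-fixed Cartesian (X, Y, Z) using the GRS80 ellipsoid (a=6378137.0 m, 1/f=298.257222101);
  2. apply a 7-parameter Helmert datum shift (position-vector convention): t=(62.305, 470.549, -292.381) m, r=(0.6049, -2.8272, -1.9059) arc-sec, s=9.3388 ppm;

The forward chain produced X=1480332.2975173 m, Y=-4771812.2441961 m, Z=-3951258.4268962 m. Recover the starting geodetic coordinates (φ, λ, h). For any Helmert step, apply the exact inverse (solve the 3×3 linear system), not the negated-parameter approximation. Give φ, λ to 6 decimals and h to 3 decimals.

start: X=1480332.2975, Y=-4771812.2442, Z=-3951258.4269 m
→ Helmert⁻¹: X=1480246.1104, Y=-4772236.1353, Z=-3950935.4429
→ geod (Bowring, a=6378137.000): φ=-38.52204000°, λ=-72.76722200°, h=-13.4370 m

φ=-38.522040°, λ=-72.767222°, h=-13.437 m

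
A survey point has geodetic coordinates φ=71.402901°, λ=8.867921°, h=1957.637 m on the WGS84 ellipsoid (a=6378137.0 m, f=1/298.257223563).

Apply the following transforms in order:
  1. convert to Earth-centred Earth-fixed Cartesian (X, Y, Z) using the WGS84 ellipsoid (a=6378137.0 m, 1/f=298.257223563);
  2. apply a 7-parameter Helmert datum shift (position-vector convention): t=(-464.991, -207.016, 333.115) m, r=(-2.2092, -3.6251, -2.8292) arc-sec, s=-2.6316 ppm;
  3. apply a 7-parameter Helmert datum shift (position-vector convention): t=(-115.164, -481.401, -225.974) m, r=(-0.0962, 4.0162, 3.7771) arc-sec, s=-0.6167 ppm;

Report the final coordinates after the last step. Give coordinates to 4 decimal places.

start: φ=71.402901°, λ=8.867921°, h=1957.637 m
→ ECEF (a=6378137.000, f=1/298.257223563): X=2016432.6935, Y=314608.3808, Z=6024623.3433
→ Helmert 7p (PV): X=2015860.8290, Y=314437.4055, Z=6024972.6730
→ Helmert 7p (PV): X=2015855.9766, Y=313995.5348, Z=6024703.5858

X=2015855.9766 m, Y=313995.5348 m, Z=6024703.5858 m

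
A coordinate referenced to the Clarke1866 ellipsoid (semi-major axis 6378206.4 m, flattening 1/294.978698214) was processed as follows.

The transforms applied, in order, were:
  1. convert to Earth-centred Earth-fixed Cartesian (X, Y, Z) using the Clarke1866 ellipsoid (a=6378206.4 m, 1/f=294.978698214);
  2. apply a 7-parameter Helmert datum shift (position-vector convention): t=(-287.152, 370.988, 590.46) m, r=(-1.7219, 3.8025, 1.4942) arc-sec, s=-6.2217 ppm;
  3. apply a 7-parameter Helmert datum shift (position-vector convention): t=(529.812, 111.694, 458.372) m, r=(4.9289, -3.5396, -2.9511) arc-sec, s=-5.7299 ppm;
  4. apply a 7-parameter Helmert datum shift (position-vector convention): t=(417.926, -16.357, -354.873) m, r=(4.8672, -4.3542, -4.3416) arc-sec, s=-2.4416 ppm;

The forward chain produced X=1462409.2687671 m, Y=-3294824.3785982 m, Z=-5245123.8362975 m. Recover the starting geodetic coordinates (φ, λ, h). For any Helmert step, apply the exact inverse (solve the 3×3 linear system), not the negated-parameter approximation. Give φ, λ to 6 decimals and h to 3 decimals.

start: X=1462409.2688, Y=-3294824.3786, Z=-5245123.8363 m
→ Helmert⁻¹: X=1461953.5507, Y=-3294909.0533, Z=-5244734.8810
→ Helmert⁻¹: X=1461389.2478, Y=-3295144.0574, Z=-5245169.6450
→ Helmert⁻¹: X=1461758.3275, Y=-3295502.3464, Z=-5245793.3060
→ geod (Bowring, a=6378206.400): φ=-55.68276900°, λ=-66.07976400°, h=1676.2480 m

φ=-55.682769°, λ=-66.079764°, h=1676.248 m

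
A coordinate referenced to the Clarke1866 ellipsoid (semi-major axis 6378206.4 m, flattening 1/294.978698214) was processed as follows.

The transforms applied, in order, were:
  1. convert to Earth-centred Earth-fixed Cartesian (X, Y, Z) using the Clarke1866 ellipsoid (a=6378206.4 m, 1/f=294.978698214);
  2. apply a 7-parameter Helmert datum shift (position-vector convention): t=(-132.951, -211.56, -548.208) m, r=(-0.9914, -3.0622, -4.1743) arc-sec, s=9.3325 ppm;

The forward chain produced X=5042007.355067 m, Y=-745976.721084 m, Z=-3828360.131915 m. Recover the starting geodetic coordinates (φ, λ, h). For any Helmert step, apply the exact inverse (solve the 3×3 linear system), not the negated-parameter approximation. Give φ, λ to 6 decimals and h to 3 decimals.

start: X=5042007.3551, Y=-745976.7211, Z=-3828360.1319 m
→ Helmert⁻¹: X=5042051.5124, Y=-745637.7640, Z=-3827854.6392
→ geod (Bowring, a=6378206.400): φ=-37.09413100°, λ=-8.41214800°, h=3840.5480 m

φ=-37.094131°, λ=-8.412148°, h=3840.548 m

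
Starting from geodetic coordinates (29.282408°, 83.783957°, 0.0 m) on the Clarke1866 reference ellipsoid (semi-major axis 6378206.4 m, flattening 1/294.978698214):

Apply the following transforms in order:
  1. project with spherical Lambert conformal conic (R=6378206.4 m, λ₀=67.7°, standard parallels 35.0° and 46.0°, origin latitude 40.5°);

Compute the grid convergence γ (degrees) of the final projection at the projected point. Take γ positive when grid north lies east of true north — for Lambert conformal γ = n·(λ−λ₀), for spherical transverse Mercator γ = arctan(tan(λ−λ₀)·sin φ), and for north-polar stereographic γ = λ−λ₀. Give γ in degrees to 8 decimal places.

start: φ=29.282408°, λ=83.783957°, h=0.000 m
→ into lcc (λ₀=67.7°): φ=29.28240800°, λ−λ₀=16.08395700°
convergence γ = 10.46182276°

10.46182276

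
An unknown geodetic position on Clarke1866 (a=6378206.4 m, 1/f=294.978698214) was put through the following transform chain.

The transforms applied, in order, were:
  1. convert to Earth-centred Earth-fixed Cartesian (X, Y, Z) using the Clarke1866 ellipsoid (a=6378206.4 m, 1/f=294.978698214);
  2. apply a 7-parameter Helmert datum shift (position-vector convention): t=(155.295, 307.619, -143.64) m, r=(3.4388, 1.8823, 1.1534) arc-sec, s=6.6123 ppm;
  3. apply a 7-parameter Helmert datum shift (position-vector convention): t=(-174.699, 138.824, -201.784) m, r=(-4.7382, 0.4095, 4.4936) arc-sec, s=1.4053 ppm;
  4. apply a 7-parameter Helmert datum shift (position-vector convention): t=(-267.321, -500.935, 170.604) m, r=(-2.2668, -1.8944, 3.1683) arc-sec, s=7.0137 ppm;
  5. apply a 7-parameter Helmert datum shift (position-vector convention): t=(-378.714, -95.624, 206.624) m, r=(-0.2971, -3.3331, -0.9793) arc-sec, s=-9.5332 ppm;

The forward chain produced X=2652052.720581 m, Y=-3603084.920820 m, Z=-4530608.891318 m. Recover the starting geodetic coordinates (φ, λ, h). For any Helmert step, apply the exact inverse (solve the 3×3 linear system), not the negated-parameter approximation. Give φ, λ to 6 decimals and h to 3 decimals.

start: X=2652052.7206, Y=-3603084.9208, Z=-4530608.8913 m
→ Helmert⁻¹: X=2652400.6109, Y=-3603004.5259, Z=-4530906.7596
→ Helmert⁻¹: X=2652552.3767, Y=-3602469.2726, Z=-4531109.5363
→ Helmert⁻¹: X=2652653.8594, Y=-3602556.7403, Z=-4530978.8746
→ Helmert⁻¹: X=2652502.2241, Y=-3602930.9038, Z=-4530721.0025
→ geod (Bowring, a=6378206.400): φ=-45.55529300°, λ=-53.63924700°, h=210.1240 m

φ=-45.555293°, λ=-53.639247°, h=210.124 m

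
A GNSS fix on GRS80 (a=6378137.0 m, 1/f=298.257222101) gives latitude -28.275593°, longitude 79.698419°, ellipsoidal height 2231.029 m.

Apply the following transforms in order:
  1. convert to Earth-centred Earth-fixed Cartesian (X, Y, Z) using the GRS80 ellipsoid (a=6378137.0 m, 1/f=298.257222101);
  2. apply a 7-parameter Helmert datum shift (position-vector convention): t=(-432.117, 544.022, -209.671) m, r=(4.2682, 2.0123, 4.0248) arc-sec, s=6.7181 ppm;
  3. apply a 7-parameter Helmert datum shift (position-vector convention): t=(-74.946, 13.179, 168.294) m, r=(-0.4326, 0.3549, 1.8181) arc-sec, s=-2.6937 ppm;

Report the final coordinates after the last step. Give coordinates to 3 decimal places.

X=1004913.623 m, Y=5533298.574 m, Z=-3004456.385 m

start: φ=-28.275593°, λ=79.698419°, h=2231.029 m
→ ECEF (a=6378137.000, f=1/298.257222101): X=1005607.8493, Y=5532634.7573, Z=-3004494.2583
→ Helmert 7p (PV): X=1005045.2185, Y=5533297.7423, Z=-3004619.4379
→ Helmert 7p (PV): X=1004913.6229, Y=5533298.5735, Z=-3004456.3846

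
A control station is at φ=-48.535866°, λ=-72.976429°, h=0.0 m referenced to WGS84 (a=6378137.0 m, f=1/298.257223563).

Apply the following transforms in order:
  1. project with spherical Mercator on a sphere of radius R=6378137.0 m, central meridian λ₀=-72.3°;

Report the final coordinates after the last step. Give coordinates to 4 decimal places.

E=-75299.7318 m, N=-6196471.3935 m

start: φ=-48.535866°, λ=-72.976429°, h=0.000 m
→ merc (R=6378137.0, λ₀=-72.3°): E=-75299.7318, N=-6196471.3935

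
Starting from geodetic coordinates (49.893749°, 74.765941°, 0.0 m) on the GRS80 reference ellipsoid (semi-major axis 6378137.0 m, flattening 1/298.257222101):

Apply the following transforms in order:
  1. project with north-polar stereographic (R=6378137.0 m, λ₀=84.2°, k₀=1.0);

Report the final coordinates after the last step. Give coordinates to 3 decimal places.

E=-763225.808 m, N=-4593326.281 m

start: φ=49.893749°, λ=74.765941°, h=0.000 m
→ stereo (R=6378137.0, λ₀=84.2°): E=-763225.8081, N=-4593326.2808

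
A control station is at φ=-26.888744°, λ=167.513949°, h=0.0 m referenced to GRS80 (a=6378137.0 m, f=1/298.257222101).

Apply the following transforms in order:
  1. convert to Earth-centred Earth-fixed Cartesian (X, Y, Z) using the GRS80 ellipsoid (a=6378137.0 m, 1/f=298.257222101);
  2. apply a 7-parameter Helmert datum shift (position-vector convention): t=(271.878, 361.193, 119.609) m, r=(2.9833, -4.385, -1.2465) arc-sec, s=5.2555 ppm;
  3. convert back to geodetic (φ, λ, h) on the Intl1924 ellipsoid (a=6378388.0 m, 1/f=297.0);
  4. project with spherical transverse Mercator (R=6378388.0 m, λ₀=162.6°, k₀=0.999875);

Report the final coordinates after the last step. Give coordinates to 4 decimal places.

start: φ=-26.888744°, λ=167.513949°, h=0.000 m
→ ECEF (a=6378137.000, f=1/298.257222101): X=-5557837.6588, Y=1230723.4303, Z=-2867226.3032
→ Helmert 7p (PV): X=-5557526.5976, Y=1231166.1488, Z=-2867222.1175
→ geod (Bowring, a=6378388.000): φ=-26.89022315°, λ=167.50892126°, h=-419.7342 m
→ tm (R=6378388.0, λ₀=162.6°): E=487683.2285, N=-3002613.4581

E=487683.2285 m, N=-3002613.4581 m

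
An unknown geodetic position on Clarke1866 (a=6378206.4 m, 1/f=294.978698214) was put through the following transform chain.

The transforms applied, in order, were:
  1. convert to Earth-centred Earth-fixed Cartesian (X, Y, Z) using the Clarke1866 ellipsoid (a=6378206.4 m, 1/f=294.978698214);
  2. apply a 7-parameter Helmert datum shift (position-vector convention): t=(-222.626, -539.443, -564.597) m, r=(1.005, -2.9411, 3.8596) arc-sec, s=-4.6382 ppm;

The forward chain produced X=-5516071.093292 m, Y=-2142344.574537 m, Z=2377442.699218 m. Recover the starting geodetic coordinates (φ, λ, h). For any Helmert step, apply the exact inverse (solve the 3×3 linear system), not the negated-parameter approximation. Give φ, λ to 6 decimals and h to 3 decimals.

start: X=-5516071.0933, Y=-2142344.5745, Z=2377442.6992 m
→ Helmert⁻¹: X=-5515880.2171, Y=-2141700.2662, Z=2378107.4113
→ geod (Bowring, a=6378206.400): φ=22.03041100°, λ=-158.77985600°, h=1898.4750 m

φ=22.030411°, λ=-158.779856°, h=1898.475 m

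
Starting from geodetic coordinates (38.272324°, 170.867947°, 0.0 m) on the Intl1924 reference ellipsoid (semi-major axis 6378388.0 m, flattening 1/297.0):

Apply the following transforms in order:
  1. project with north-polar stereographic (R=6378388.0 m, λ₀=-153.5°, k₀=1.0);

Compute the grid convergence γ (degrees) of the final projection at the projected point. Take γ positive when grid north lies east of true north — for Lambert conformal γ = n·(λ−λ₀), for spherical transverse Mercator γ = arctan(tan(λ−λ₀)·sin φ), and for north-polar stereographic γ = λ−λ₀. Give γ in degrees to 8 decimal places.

-35.63205300

start: φ=38.272324°, λ=170.867947°, h=0.000 m
→ into stereo (λ₀=-153.5°): φ=38.27232400°, λ−λ₀=-35.63205300°
convergence γ = -35.63205300°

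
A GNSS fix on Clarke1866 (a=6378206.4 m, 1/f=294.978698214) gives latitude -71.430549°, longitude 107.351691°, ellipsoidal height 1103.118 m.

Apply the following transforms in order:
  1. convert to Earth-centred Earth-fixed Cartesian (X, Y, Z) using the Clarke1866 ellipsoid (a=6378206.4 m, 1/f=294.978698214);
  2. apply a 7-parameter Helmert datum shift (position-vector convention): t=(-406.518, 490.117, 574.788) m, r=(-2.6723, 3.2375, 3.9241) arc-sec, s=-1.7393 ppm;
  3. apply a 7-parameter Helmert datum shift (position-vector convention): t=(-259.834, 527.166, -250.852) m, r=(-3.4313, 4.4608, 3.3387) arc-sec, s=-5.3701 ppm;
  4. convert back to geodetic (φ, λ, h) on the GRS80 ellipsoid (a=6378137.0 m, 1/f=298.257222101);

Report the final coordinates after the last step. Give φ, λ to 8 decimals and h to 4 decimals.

start: φ=-71.430549°, λ=107.351691°, h=1103.118 m
→ ECEF (a=6378206.400, f=1/294.978698214): X=-607722.1562, Y=1944989.1520, Z=-6024614.0658
→ Helmert 7p (PV): X=-608259.1809, Y=1945386.2716, Z=-6024044.4591
→ Helmert 7p (PV): X=-608677.5160, Y=1945792.9332, Z=-6024282.1690
→ geod (Bowring, a=6378137.000): φ=-71.41937324°, λ=107.37058094°, h=979.3976 m

φ=-71.41937324°, λ=107.37058094°, h=979.3976 m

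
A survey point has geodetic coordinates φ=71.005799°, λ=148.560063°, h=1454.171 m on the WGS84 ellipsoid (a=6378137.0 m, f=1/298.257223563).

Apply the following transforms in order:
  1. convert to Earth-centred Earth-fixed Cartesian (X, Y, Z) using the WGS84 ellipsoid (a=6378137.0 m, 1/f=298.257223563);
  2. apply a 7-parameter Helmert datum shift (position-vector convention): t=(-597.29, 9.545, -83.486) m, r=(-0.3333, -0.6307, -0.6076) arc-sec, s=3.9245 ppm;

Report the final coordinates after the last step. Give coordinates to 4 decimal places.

X=-1777486.0273 m, Y=1086333.4746 m, Z=6009800.2904 m

start: φ=71.005799°, λ=148.560063°, h=1454.171 m
→ ECEF (a=6378137.000, f=1/298.257223563): X=-1776866.5873, Y=1086304.7209, Z=6009867.3792
→ Helmert 7p (PV): X=-1777486.0273, Y=1086333.4746, Z=6009800.2904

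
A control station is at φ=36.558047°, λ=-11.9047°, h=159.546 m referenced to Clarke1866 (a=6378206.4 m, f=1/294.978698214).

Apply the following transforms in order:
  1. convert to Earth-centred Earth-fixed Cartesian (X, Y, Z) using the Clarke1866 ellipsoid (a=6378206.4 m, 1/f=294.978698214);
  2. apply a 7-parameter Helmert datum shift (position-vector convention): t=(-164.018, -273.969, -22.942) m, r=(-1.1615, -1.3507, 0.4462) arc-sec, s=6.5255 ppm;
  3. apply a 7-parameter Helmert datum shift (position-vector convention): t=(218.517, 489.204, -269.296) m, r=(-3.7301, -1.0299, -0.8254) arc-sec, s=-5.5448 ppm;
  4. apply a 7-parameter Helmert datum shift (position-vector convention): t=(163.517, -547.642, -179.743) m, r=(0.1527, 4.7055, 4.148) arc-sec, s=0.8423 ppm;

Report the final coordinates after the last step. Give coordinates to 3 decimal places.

start: φ=36.558047°, λ=-11.904700°, h=159.546 m
→ ECEF (a=6378206.400, f=1/294.978698214): X=5019282.2412, Y=-1058158.6944, Z=3778014.0899
→ Helmert 7p (PV): X=5019128.5256, Y=-1058407.4359, Z=3778054.6283
→ Helmert 7p (PV): X=5019296.1131, Y=-1057864.1258, Z=3777808.5848
→ Helmert 7p (PV): X=5019571.3144, Y=-1058314.5171, Z=3777516.7358

X=5019571.314 m, Y=-1058314.517 m, Z=3777516.736 m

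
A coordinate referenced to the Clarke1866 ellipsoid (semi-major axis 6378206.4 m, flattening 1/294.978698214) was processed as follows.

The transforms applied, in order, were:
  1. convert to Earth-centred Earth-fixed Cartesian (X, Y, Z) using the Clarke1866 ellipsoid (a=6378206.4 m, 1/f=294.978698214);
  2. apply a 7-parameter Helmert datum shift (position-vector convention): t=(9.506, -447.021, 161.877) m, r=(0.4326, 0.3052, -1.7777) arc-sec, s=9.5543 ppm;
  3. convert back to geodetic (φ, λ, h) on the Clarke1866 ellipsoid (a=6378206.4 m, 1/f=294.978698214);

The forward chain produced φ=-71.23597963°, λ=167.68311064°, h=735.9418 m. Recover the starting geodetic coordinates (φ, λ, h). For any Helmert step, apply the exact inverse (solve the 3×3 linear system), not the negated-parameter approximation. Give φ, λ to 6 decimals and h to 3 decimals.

φ=-71.235667°, λ=167.671794°, h=862.154 m

start: φ=-71.235980°, λ=167.683111°, h=735.942 m
→ ECEF (a=6378206.400, f=1/294.978698214): X=-2010801.8709, Y=439046.6617, Z=-6017316.4687
→ Helmert⁻¹: X=-2010787.0490, Y=439459.5333, Z=-6017424.7504
→ geod (Bowring, a=6378206.400): φ=-71.23566700°, λ=167.67179400°, h=862.1540 m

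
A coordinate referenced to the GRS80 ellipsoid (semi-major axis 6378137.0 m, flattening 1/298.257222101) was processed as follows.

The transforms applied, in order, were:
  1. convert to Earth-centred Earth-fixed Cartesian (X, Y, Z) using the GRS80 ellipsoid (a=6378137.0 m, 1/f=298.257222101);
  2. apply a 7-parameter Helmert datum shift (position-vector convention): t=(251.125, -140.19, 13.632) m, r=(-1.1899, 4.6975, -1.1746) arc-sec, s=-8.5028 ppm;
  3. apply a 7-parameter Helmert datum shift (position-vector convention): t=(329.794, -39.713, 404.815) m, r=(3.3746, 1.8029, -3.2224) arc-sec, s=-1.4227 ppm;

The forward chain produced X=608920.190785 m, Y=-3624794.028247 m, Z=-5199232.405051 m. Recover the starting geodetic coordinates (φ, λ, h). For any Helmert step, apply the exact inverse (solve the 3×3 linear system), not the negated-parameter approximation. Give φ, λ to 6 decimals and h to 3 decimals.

φ=-54.926077°, λ=-80.468927°, h=3648.354 m

start: X=608920.1908, Y=-3624794.0282, Z=-5199232.4051 m
→ Helmert⁻¹: X=608693.3401, Y=-3624835.0306, Z=-5199579.9930
→ Helmert⁻¹: X=608586.4472, Y=-3624692.1996, Z=-5199644.8866
→ geod (Bowring, a=6378137.000): φ=-54.92607700°, λ=-80.46892700°, h=3648.3540 m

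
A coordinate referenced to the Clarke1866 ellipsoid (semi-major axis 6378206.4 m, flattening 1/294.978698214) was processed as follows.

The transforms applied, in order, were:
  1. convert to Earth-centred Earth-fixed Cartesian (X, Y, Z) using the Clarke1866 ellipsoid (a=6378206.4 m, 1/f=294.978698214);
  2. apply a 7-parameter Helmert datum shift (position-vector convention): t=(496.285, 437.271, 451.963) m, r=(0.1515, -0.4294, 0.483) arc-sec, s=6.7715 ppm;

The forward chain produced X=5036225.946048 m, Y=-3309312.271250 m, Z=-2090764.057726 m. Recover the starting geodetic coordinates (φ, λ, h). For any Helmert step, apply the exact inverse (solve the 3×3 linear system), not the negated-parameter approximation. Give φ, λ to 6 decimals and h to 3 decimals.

start: X=5036225.9460, Y=-3309312.2713, Z=-2090764.0577 m
→ Helmert⁻¹: X=5035683.4581, Y=-3309740.4582, Z=-2091209.9124
→ geod (Bowring, a=6378206.400): φ=-19.25921200°, λ=-33.31521600°, h=2658.6140 m

φ=-19.259212°, λ=-33.315216°, h=2658.614 m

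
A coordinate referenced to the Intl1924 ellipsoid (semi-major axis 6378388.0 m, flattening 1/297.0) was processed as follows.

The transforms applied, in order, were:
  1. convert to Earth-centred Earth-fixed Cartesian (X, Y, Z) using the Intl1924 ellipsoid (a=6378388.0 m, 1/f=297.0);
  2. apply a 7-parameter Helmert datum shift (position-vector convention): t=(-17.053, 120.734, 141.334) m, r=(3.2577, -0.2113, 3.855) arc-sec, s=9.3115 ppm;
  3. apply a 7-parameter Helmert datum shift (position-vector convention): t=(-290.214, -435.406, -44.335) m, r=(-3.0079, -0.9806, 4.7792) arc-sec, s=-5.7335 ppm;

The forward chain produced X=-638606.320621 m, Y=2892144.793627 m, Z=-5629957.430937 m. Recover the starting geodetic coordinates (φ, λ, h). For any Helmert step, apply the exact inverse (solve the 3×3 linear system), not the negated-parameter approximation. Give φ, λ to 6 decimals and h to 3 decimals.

φ=-62.409449°, λ=102.442652°, h=130.547 m

start: X=-638606.3206, Y=2892144.7936, Z=-5629957.4309 m
→ Helmert⁻¹: X=-638279.5071, Y=2892693.6726, Z=-5629900.1575
→ Helmert⁻¹: X=-638208.2195, Y=2892469.0130, Z=-5630034.0971
→ geod (Bowring, a=6378388.000): φ=-62.40944900°, λ=102.44265200°, h=130.5470 m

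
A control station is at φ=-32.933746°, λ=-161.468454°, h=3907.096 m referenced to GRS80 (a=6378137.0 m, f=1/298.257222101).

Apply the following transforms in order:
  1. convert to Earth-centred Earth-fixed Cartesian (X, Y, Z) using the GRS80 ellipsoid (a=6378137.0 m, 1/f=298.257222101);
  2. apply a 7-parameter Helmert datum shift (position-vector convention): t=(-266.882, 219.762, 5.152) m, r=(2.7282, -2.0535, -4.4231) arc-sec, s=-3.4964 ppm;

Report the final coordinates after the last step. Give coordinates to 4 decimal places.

X=-5083990.4201 m, Y=-1703727.8962 m, Z=-3449974.0278 m

start: φ=-32.933746°, λ=-161.468454°, h=3907.096 m
→ ECEF (a=6378137.000, f=1/298.257222101): X=-5083739.1165, Y=-1704108.2616, Z=-3449918.0907
→ Helmert 7p (PV): X=-5083990.4201, Y=-1703727.8962, Z=-3449974.0278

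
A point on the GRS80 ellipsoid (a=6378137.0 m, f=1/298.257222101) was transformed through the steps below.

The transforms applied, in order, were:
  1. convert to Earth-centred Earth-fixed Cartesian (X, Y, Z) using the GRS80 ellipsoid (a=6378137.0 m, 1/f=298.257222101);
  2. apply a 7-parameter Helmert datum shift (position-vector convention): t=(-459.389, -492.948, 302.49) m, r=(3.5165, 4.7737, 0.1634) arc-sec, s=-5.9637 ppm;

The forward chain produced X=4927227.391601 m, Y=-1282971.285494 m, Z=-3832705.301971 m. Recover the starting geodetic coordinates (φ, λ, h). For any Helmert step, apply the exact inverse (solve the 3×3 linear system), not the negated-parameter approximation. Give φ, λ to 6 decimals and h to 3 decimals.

start: X=4927227.3916, Y=-1282971.2855, Z=-3832705.3020 m
→ Helmert⁻¹: X=4927803.8588, Y=-1282555.2346, Z=-3832894.7385
→ geod (Bowring, a=6378137.000): φ=-37.15496800°, λ=-14.58865900°, h=2947.9670 m

φ=-37.154968°, λ=-14.588659°, h=2947.967 m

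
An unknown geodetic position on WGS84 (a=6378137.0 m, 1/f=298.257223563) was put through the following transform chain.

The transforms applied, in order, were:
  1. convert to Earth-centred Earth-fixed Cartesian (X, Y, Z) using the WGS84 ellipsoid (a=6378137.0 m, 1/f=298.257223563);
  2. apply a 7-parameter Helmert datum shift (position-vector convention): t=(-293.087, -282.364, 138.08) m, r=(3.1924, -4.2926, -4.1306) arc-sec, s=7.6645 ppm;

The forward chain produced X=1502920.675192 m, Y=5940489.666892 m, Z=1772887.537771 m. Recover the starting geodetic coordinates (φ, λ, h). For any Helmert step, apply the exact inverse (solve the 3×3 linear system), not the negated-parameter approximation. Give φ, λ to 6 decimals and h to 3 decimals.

φ=16.236273°, λ=75.801172°, h=2741.320 m

start: X=1502920.6752, Y=5940489.6669, Z=1772887.5378 m
→ Helmert⁻¹: X=1503120.1625, Y=5940784.0343, Z=1772612.6424
→ geod (Bowring, a=6378137.000): φ=16.23627300°, λ=75.80117200°, h=2741.3200 m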